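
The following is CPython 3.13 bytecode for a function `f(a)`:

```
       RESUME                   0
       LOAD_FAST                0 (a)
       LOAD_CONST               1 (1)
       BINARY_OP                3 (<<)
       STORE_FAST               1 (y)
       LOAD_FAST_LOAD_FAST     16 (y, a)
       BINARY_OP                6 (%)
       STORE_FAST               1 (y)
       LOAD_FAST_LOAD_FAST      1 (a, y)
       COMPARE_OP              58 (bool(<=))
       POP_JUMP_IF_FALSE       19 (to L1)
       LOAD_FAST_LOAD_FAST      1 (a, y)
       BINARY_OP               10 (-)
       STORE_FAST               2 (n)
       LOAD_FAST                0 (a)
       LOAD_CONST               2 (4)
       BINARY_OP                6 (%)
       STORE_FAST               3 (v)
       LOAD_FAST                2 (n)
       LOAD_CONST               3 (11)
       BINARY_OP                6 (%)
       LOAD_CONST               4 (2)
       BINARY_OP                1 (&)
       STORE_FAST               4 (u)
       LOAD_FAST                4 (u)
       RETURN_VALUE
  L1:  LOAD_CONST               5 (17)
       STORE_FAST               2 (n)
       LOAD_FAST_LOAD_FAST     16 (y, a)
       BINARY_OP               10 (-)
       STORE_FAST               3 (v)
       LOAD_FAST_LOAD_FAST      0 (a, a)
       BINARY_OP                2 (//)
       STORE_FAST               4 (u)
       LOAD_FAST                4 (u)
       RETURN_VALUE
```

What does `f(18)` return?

1

LOAD_FAST a → push 18. Stack: [18]
LOAD_CONST → push 1. Stack: [18, 1]
BINARY_OP << → 18 << 1 = 36. Stack: [36]
STORE_FAST y → y=36. Stack: []
LOAD_FAST_LOAD_FAST y,a → push 36,18. Stack: [36, 18]
BINARY_OP % → 36 % 18 = 0. Stack: [0]
STORE_FAST y → y=0. Stack: []
LOAD_FAST_LOAD_FAST a,y → push 18,0. Stack: [18, 0]
COMPARE_OP bool(<=) → 18 vs 0 = False. Stack: [False]
POP_JUMP_IF_FALSE → pop False; jump. Stack: []
LOAD_CONST → push 17. Stack: [17]
STORE_FAST n → n=17. Stack: []
LOAD_FAST_LOAD_FAST y,a → push 0,18. Stack: [0, 18]
BINARY_OP - → 0 - 18 = -18. Stack: [-18]
STORE_FAST v → v=-18. Stack: []
LOAD_FAST_LOAD_FAST a,a → push 18,18. Stack: [18, 18]
BINARY_OP // → 18 // 18 = 1. Stack: [1]
STORE_FAST u → u=1. Stack: []
LOAD_FAST u → push 1. Stack: [1]
RETURN_VALUE → return 1.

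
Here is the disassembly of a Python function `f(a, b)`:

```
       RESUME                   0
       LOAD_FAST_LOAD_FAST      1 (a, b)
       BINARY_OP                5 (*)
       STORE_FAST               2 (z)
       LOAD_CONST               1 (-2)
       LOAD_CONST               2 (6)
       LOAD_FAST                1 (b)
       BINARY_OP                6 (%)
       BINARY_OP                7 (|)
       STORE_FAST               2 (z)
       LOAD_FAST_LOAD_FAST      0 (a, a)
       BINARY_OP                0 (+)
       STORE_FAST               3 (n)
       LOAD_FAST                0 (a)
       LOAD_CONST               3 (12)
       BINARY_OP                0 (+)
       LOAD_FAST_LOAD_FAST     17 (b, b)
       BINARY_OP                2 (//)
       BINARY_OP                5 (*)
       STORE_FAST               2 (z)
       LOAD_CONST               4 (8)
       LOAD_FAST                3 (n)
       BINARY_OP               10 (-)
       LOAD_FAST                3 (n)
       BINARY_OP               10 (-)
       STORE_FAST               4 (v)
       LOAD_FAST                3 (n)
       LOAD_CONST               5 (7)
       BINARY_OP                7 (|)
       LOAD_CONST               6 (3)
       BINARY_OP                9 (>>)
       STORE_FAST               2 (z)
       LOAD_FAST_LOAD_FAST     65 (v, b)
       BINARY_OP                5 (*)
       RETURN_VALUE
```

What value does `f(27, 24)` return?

LOAD_FAST_LOAD_FAST a,b → push 27,24. Stack: [27, 24]
BINARY_OP * → 27 * 24 = 648. Stack: [648]
STORE_FAST z → z=648. Stack: []
LOAD_CONST → push -2. Stack: [-2]
LOAD_CONST → push 6. Stack: [-2, 6]
LOAD_FAST b → push 24. Stack: [-2, 6, 24]
BINARY_OP % → 6 % 24 = 6. Stack: [-2, 6]
BINARY_OP | → -2 | 6 = -2. Stack: [-2]
STORE_FAST z → z=-2. Stack: []
LOAD_FAST_LOAD_FAST a,a → push 27,27. Stack: [27, 27]
BINARY_OP + → 27 + 27 = 54. Stack: [54]
STORE_FAST n → n=54. Stack: []
LOAD_FAST a → push 27. Stack: [27]
LOAD_CONST → push 12. Stack: [27, 12]
BINARY_OP + → 27 + 12 = 39. Stack: [39]
LOAD_FAST_LOAD_FAST b,b → push 24,24. Stack: [39, 24, 24]
BINARY_OP // → 24 // 24 = 1. Stack: [39, 1]
BINARY_OP * → 39 * 1 = 39. Stack: [39]
STORE_FAST z → z=39. Stack: []
LOAD_CONST → push 8. Stack: [8]
LOAD_FAST n → push 54. Stack: [8, 54]
BINARY_OP - → 8 - 54 = -46. Stack: [-46]
LOAD_FAST n → push 54. Stack: [-46, 54]
BINARY_OP - → -46 - 54 = -100. Stack: [-100]
STORE_FAST v → v=-100. Stack: []
LOAD_FAST n → push 54. Stack: [54]
LOAD_CONST → push 7. Stack: [54, 7]
BINARY_OP | → 54 | 7 = 55. Stack: [55]
LOAD_CONST → push 3. Stack: [55, 3]
BINARY_OP >> → 55 >> 3 = 6. Stack: [6]
STORE_FAST z → z=6. Stack: []
LOAD_FAST_LOAD_FAST v,b → push -100,24. Stack: [-100, 24]
BINARY_OP * → -100 * 24 = -2400. Stack: [-2400]
RETURN_VALUE → return -2400.

-2400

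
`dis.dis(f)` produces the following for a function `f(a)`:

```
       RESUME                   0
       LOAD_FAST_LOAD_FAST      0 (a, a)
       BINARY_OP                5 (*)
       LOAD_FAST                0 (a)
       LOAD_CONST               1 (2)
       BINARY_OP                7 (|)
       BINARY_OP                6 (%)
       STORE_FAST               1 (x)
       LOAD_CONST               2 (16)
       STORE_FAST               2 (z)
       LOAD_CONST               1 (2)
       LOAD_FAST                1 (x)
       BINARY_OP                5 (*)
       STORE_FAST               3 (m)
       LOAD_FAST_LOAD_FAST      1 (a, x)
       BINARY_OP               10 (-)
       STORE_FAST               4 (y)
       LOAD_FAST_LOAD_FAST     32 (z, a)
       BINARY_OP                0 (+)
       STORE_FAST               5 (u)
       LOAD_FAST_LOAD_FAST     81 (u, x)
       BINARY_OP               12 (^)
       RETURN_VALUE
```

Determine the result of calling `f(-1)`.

LOAD_FAST_LOAD_FAST a,a → push -1,-1. Stack: [-1, -1]
BINARY_OP * → -1 * -1 = 1. Stack: [1]
LOAD_FAST a → push -1. Stack: [1, -1]
LOAD_CONST → push 2. Stack: [1, -1, 2]
BINARY_OP | → -1 | 2 = -1. Stack: [1, -1]
BINARY_OP % → 1 % -1 = 0. Stack: [0]
STORE_FAST x → x=0. Stack: []
LOAD_CONST → push 16. Stack: [16]
STORE_FAST z → z=16. Stack: []
LOAD_CONST → push 2. Stack: [2]
LOAD_FAST x → push 0. Stack: [2, 0]
BINARY_OP * → 2 * 0 = 0. Stack: [0]
STORE_FAST m → m=0. Stack: []
LOAD_FAST_LOAD_FAST a,x → push -1,0. Stack: [-1, 0]
BINARY_OP - → -1 - 0 = -1. Stack: [-1]
STORE_FAST y → y=-1. Stack: []
LOAD_FAST_LOAD_FAST z,a → push 16,-1. Stack: [16, -1]
BINARY_OP + → 16 + -1 = 15. Stack: [15]
STORE_FAST u → u=15. Stack: []
LOAD_FAST_LOAD_FAST u,x → push 15,0. Stack: [15, 0]
BINARY_OP ^ → 15 ^ 0 = 15. Stack: [15]
RETURN_VALUE → return 15.

15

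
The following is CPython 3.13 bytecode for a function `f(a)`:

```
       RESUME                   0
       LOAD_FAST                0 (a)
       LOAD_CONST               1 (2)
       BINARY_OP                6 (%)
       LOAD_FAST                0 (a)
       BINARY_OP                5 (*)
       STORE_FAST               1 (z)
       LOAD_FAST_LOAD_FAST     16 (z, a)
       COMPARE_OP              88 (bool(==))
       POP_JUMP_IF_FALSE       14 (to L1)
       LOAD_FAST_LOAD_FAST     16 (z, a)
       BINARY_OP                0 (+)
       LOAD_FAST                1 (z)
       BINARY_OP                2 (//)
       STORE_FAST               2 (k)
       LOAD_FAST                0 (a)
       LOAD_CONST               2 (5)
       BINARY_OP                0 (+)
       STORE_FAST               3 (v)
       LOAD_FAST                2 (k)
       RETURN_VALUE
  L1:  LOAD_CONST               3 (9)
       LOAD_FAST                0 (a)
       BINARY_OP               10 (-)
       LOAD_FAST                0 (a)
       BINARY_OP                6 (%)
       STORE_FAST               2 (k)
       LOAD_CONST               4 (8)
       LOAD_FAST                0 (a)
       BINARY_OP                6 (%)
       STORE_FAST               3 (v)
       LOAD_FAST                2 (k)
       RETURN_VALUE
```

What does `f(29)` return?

2

LOAD_FAST a → push 29. Stack: [29]
LOAD_CONST → push 2. Stack: [29, 2]
BINARY_OP % → 29 % 2 = 1. Stack: [1]
LOAD_FAST a → push 29. Stack: [1, 29]
BINARY_OP * → 1 * 29 = 29. Stack: [29]
STORE_FAST z → z=29. Stack: []
LOAD_FAST_LOAD_FAST z,a → push 29,29. Stack: [29, 29]
COMPARE_OP bool(==) → 29 vs 29 = True. Stack: [True]
POP_JUMP_IF_FALSE → pop True; no jump. Stack: []
LOAD_FAST_LOAD_FAST z,a → push 29,29. Stack: [29, 29]
BINARY_OP + → 29 + 29 = 58. Stack: [58]
LOAD_FAST z → push 29. Stack: [58, 29]
BINARY_OP // → 58 // 29 = 2. Stack: [2]
STORE_FAST k → k=2. Stack: []
LOAD_FAST a → push 29. Stack: [29]
LOAD_CONST → push 5. Stack: [29, 5]
BINARY_OP + → 29 + 5 = 34. Stack: [34]
STORE_FAST v → v=34. Stack: []
LOAD_FAST k → push 2. Stack: [2]
RETURN_VALUE → return 2.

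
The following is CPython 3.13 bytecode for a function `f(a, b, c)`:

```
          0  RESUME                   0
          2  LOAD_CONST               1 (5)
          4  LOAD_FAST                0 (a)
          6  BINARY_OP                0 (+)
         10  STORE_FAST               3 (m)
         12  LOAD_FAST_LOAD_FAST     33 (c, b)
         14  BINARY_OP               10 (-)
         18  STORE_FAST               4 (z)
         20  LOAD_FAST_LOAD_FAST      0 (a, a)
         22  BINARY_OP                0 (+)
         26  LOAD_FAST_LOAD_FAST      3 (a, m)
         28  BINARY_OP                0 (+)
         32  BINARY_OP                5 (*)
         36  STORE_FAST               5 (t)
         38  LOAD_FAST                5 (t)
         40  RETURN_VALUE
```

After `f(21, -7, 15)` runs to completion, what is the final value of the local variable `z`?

LOAD_CONST → push 5. Stack: [5]
LOAD_FAST a → push 21. Stack: [5, 21]
BINARY_OP + → 5 + 21 = 26. Stack: [26]
STORE_FAST m → m=26. Stack: []
LOAD_FAST_LOAD_FAST c,b → push 15,-7. Stack: [15, -7]
BINARY_OP - → 15 - -7 = 22. Stack: [22]
STORE_FAST z → z=22. Stack: []
LOAD_FAST_LOAD_FAST a,a → push 21,21. Stack: [21, 21]
BINARY_OP + → 21 + 21 = 42. Stack: [42]
LOAD_FAST_LOAD_FAST a,m → push 21,26. Stack: [42, 21, 26]
BINARY_OP + → 21 + 26 = 47. Stack: [42, 47]
BINARY_OP * → 42 * 47 = 1974. Stack: [1974]
STORE_FAST t → t=1974. Stack: []
LOAD_FAST t → push 1974. Stack: [1974]
RETURN_VALUE → return 1974.

22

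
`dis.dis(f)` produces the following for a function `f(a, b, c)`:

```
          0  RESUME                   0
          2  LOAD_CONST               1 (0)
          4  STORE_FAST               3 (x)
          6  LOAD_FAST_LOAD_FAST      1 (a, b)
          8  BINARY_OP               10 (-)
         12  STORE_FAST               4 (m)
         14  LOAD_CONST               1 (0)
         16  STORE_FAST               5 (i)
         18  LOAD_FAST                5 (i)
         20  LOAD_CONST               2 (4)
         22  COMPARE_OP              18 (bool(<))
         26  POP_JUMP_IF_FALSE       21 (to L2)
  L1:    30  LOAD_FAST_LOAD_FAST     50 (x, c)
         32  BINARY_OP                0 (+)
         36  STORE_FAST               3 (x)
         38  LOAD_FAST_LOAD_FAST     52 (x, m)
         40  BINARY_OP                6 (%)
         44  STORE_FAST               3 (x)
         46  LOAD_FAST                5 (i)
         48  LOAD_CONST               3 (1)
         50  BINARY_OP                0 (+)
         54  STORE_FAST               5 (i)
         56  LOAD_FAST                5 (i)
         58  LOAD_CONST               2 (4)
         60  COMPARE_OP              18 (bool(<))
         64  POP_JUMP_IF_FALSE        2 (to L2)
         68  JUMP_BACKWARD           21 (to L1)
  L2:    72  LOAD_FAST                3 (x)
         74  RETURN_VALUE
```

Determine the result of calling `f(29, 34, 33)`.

-3

LOAD_CONST → push 0
STORE_FAST x → x=0
LOAD_FAST_LOAD_FAST a,b → push 29,34
BINARY_OP - → 29 - 34 = -5
STORE_FAST m → m=-5
LOAD_CONST → push 0
STORE_FAST i → i=0
LOAD_FAST i → push 0
LOAD_CONST → push 4
COMPARE_OP bool(<) → 0 vs 4 = True
POP_JUMP_IF_FALSE → pop True; no jump
LOAD_FAST_LOAD_FAST x,c → push 0,33
BINARY_OP + → 0 + 33 = 33
STORE_FAST x → x=33
LOAD_FAST_LOAD_FAST x,m → push 33,-5
BINARY_OP % → 33 % -5 = -2
STORE_FAST x → x=-2
LOAD_FAST i → push 0
LOAD_CONST → push 1
BINARY_OP + → 0 + 1 = 1
STORE_FAST i → i=1
LOAD_FAST i → push 1
LOAD_CONST → push 4
COMPARE_OP bool(<) → 1 vs 4 = True
POP_JUMP_IF_FALSE → pop True; no jump
LOAD_FAST_LOAD_FAST x,c → push -2,33
BINARY_OP + → -2 + 33 = 31
STORE_FAST x → x=31
LOAD_FAST_LOAD_FAST x,m → push 31,-5
BINARY_OP % → 31 % -5 = -4
STORE_FAST x → x=-4
LOAD_FAST i → push 1
LOAD_CONST → push 1
BINARY_OP + → 1 + 1 = 2
STORE_FAST i → i=2
LOAD_FAST i → push 2
LOAD_CONST → push 4
COMPARE_OP bool(<) → 2 vs 4 = True
POP_JUMP_IF_FALSE → pop True; no jump
LOAD_FAST_LOAD_FAST x,c → push -4,33
BINARY_OP + → -4 + 33 = 29
STORE_FAST x → x=29
LOAD_FAST_LOAD_FAST x,m → push 29,-5
BINARY_OP % → 29 % -5 = -1
STORE_FAST x → x=-1
LOAD_FAST i → push 2
LOAD_CONST → push 1
BINARY_OP + → 2 + 1 = 3
STORE_FAST i → i=3
LOAD_FAST i → push 3
LOAD_CONST → push 4
COMPARE_OP bool(<) → 3 vs 4 = True
POP_JUMP_IF_FALSE → pop True; no jump
LOAD_FAST_LOAD_FAST x,c → push -1,33
BINARY_OP + → -1 + 33 = 32
STORE_FAST x → x=32
LOAD_FAST_LOAD_FAST x,m → push 32,-5
BINARY_OP % → 32 % -5 = -3
STORE_FAST x → x=-3
LOAD_FAST i → push 3
LOAD_CONST → push 1
BINARY_OP + → 3 + 1 = 4
STORE_FAST i → i=4
LOAD_FAST i → push 4
LOAD_CONST → push 4
COMPARE_OP bool(<) → 4 vs 4 = False
POP_JUMP_IF_FALSE → pop False; jump
LOAD_FAST x → push -3
RETURN_VALUE → return -3.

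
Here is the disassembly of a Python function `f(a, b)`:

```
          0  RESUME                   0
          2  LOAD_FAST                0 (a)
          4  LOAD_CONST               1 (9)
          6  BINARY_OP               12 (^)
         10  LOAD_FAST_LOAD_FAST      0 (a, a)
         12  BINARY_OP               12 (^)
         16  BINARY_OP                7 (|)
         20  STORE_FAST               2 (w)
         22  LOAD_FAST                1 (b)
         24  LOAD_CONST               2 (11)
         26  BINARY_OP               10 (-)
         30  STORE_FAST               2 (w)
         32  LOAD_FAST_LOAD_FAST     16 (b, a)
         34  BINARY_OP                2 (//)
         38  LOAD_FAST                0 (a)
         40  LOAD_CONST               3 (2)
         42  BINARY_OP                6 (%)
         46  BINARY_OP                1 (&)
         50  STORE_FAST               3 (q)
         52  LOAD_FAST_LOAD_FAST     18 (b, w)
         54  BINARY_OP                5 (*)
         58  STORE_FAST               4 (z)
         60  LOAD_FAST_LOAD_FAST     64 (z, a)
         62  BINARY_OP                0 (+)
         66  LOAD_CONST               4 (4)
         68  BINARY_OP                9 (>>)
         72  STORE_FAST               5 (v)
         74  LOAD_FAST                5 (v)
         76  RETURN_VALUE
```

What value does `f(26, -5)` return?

LOAD_FAST a → push 26. Stack: [26]
LOAD_CONST → push 9. Stack: [26, 9]
BINARY_OP ^ → 26 ^ 9 = 19. Stack: [19]
LOAD_FAST_LOAD_FAST a,a → push 26,26. Stack: [19, 26, 26]
BINARY_OP ^ → 26 ^ 26 = 0. Stack: [19, 0]
BINARY_OP | → 19 | 0 = 19. Stack: [19]
STORE_FAST w → w=19. Stack: []
LOAD_FAST b → push -5. Stack: [-5]
LOAD_CONST → push 11. Stack: [-5, 11]
BINARY_OP - → -5 - 11 = -16. Stack: [-16]
STORE_FAST w → w=-16. Stack: []
LOAD_FAST_LOAD_FAST b,a → push -5,26. Stack: [-5, 26]
BINARY_OP // → -5 // 26 = -1. Stack: [-1]
LOAD_FAST a → push 26. Stack: [-1, 26]
LOAD_CONST → push 2. Stack: [-1, 26, 2]
BINARY_OP % → 26 % 2 = 0. Stack: [-1, 0]
BINARY_OP & → -1 & 0 = 0. Stack: [0]
STORE_FAST q → q=0. Stack: []
LOAD_FAST_LOAD_FAST b,w → push -5,-16. Stack: [-5, -16]
BINARY_OP * → -5 * -16 = 80. Stack: [80]
STORE_FAST z → z=80. Stack: []
LOAD_FAST_LOAD_FAST z,a → push 80,26. Stack: [80, 26]
BINARY_OP + → 80 + 26 = 106. Stack: [106]
LOAD_CONST → push 4. Stack: [106, 4]
BINARY_OP >> → 106 >> 4 = 6. Stack: [6]
STORE_FAST v → v=6. Stack: []
LOAD_FAST v → push 6. Stack: [6]
RETURN_VALUE → return 6.

6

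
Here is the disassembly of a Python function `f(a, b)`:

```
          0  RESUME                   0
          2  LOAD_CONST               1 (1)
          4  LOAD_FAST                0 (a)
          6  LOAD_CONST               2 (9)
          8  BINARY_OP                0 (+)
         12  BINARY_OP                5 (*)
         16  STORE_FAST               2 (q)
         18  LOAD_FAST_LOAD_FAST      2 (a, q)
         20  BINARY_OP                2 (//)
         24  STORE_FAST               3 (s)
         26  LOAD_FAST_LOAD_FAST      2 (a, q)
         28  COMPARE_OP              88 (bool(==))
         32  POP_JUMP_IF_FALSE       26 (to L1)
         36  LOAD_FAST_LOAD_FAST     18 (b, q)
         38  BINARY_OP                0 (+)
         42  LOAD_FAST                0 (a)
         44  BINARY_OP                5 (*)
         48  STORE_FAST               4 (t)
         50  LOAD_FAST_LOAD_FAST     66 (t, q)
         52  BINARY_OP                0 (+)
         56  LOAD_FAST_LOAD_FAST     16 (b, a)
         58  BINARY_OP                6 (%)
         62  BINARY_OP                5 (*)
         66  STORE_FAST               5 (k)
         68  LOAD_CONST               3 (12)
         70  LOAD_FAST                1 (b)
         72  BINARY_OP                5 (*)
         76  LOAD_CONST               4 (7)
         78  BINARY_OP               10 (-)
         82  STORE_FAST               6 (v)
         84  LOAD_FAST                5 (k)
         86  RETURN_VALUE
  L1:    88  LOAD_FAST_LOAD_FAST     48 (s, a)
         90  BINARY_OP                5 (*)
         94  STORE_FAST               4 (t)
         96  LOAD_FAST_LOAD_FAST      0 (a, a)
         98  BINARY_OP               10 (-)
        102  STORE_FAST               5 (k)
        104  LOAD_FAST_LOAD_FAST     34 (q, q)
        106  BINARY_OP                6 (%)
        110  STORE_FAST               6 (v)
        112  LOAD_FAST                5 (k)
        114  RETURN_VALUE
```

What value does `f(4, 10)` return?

0

LOAD_CONST → push 1. Stack: [1]
LOAD_FAST a → push 4. Stack: [1, 4]
LOAD_CONST → push 9. Stack: [1, 4, 9]
BINARY_OP + → 4 + 9 = 13. Stack: [1, 13]
BINARY_OP * → 1 * 13 = 13. Stack: [13]
STORE_FAST q → q=13. Stack: []
LOAD_FAST_LOAD_FAST a,q → push 4,13. Stack: [4, 13]
BINARY_OP // → 4 // 13 = 0. Stack: [0]
STORE_FAST s → s=0. Stack: []
LOAD_FAST_LOAD_FAST a,q → push 4,13. Stack: [4, 13]
COMPARE_OP bool(==) → 4 vs 13 = False. Stack: [False]
POP_JUMP_IF_FALSE → pop False; jump. Stack: []
LOAD_FAST_LOAD_FAST s,a → push 0,4. Stack: [0, 4]
BINARY_OP * → 0 * 4 = 0. Stack: [0]
STORE_FAST t → t=0. Stack: []
LOAD_FAST_LOAD_FAST a,a → push 4,4. Stack: [4, 4]
BINARY_OP - → 4 - 4 = 0. Stack: [0]
STORE_FAST k → k=0. Stack: []
LOAD_FAST_LOAD_FAST q,q → push 13,13. Stack: [13, 13]
BINARY_OP % → 13 % 13 = 0. Stack: [0]
STORE_FAST v → v=0. Stack: []
LOAD_FAST k → push 0. Stack: [0]
RETURN_VALUE → return 0.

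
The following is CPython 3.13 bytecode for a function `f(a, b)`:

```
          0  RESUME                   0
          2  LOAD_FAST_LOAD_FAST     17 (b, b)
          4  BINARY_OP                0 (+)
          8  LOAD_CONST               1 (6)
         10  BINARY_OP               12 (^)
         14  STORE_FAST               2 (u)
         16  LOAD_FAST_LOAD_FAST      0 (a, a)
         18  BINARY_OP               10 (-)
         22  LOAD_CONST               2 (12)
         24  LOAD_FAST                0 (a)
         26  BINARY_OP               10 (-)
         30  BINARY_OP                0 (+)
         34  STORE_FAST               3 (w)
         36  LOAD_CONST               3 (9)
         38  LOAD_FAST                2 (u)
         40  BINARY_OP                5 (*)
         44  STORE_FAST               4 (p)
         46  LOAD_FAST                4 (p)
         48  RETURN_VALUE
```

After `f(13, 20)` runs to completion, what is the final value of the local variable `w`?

-1

LOAD_FAST_LOAD_FAST b,b → push 20,20. Stack: [20, 20]
BINARY_OP + → 20 + 20 = 40. Stack: [40]
LOAD_CONST → push 6. Stack: [40, 6]
BINARY_OP ^ → 40 ^ 6 = 46. Stack: [46]
STORE_FAST u → u=46. Stack: []
LOAD_FAST_LOAD_FAST a,a → push 13,13. Stack: [13, 13]
BINARY_OP - → 13 - 13 = 0. Stack: [0]
LOAD_CONST → push 12. Stack: [0, 12]
LOAD_FAST a → push 13. Stack: [0, 12, 13]
BINARY_OP - → 12 - 13 = -1. Stack: [0, -1]
BINARY_OP + → 0 + -1 = -1. Stack: [-1]
STORE_FAST w → w=-1. Stack: []
LOAD_CONST → push 9. Stack: [9]
LOAD_FAST u → push 46. Stack: [9, 46]
BINARY_OP * → 9 * 46 = 414. Stack: [414]
STORE_FAST p → p=414. Stack: []
LOAD_FAST p → push 414. Stack: [414]
RETURN_VALUE → return 414.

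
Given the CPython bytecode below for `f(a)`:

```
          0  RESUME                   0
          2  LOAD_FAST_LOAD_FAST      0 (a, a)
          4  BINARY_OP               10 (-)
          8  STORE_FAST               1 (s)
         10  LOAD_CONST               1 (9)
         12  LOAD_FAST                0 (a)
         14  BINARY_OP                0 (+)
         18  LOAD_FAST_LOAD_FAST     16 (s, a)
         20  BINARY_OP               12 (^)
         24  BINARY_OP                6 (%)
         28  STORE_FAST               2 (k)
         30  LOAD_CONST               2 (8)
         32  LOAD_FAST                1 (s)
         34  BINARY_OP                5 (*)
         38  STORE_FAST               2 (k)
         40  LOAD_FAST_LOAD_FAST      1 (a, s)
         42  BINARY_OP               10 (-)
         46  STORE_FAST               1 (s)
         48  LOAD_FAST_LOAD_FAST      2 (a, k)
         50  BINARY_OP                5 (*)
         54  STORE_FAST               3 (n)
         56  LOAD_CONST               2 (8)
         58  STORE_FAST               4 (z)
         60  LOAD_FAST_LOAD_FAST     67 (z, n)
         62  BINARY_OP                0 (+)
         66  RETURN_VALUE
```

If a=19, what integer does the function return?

LOAD_FAST_LOAD_FAST a,a → push 19,19. Stack: [19, 19]
BINARY_OP - → 19 - 19 = 0. Stack: [0]
STORE_FAST s → s=0. Stack: []
LOAD_CONST → push 9. Stack: [9]
LOAD_FAST a → push 19. Stack: [9, 19]
BINARY_OP + → 9 + 19 = 28. Stack: [28]
LOAD_FAST_LOAD_FAST s,a → push 0,19. Stack: [28, 0, 19]
BINARY_OP ^ → 0 ^ 19 = 19. Stack: [28, 19]
BINARY_OP % → 28 % 19 = 9. Stack: [9]
STORE_FAST k → k=9. Stack: []
LOAD_CONST → push 8. Stack: [8]
LOAD_FAST s → push 0. Stack: [8, 0]
BINARY_OP * → 8 * 0 = 0. Stack: [0]
STORE_FAST k → k=0. Stack: []
LOAD_FAST_LOAD_FAST a,s → push 19,0. Stack: [19, 0]
BINARY_OP - → 19 - 0 = 19. Stack: [19]
STORE_FAST s → s=19. Stack: []
LOAD_FAST_LOAD_FAST a,k → push 19,0. Stack: [19, 0]
BINARY_OP * → 19 * 0 = 0. Stack: [0]
STORE_FAST n → n=0. Stack: []
LOAD_CONST → push 8. Stack: [8]
STORE_FAST z → z=8. Stack: []
LOAD_FAST_LOAD_FAST z,n → push 8,0. Stack: [8, 0]
BINARY_OP + → 8 + 0 = 8. Stack: [8]
RETURN_VALUE → return 8.

8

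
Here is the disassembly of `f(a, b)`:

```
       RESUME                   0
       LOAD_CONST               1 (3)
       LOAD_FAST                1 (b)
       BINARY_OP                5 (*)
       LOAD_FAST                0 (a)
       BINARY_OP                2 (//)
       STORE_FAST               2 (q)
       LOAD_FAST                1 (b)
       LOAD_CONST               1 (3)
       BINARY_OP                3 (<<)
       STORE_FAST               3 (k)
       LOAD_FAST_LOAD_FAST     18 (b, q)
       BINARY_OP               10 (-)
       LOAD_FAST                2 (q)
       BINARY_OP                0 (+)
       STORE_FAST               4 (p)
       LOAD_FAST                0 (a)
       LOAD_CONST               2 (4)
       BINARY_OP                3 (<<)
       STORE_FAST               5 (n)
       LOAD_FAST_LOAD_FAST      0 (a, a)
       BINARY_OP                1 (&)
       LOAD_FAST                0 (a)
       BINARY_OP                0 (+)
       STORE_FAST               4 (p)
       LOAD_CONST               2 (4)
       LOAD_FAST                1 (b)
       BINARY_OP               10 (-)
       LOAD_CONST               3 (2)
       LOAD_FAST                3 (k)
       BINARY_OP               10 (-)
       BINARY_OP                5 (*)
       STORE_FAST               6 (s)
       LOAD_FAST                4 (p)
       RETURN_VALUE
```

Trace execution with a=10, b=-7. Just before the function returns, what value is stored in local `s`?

LOAD_CONST → push 3. Stack: [3]
LOAD_FAST b → push -7. Stack: [3, -7]
BINARY_OP * → 3 * -7 = -21. Stack: [-21]
LOAD_FAST a → push 10. Stack: [-21, 10]
BINARY_OP // → -21 // 10 = -3. Stack: [-3]
STORE_FAST q → q=-3. Stack: []
LOAD_FAST b → push -7. Stack: [-7]
LOAD_CONST → push 3. Stack: [-7, 3]
BINARY_OP << → -7 << 3 = -56. Stack: [-56]
STORE_FAST k → k=-56. Stack: []
LOAD_FAST_LOAD_FAST b,q → push -7,-3. Stack: [-7, -3]
BINARY_OP - → -7 - -3 = -4. Stack: [-4]
LOAD_FAST q → push -3. Stack: [-4, -3]
BINARY_OP + → -4 + -3 = -7. Stack: [-7]
STORE_FAST p → p=-7. Stack: []
LOAD_FAST a → push 10. Stack: [10]
LOAD_CONST → push 4. Stack: [10, 4]
BINARY_OP << → 10 << 4 = 160. Stack: [160]
STORE_FAST n → n=160. Stack: []
LOAD_FAST_LOAD_FAST a,a → push 10,10. Stack: [10, 10]
BINARY_OP & → 10 & 10 = 10. Stack: [10]
LOAD_FAST a → push 10. Stack: [10, 10]
BINARY_OP + → 10 + 10 = 20. Stack: [20]
STORE_FAST p → p=20. Stack: []
LOAD_CONST → push 4. Stack: [4]
LOAD_FAST b → push -7. Stack: [4, -7]
BINARY_OP - → 4 - -7 = 11. Stack: [11]
LOAD_CONST → push 2. Stack: [11, 2]
LOAD_FAST k → push -56. Stack: [11, 2, -56]
BINARY_OP - → 2 - -56 = 58. Stack: [11, 58]
BINARY_OP * → 11 * 58 = 638. Stack: [638]
STORE_FAST s → s=638. Stack: []
LOAD_FAST p → push 20. Stack: [20]
RETURN_VALUE → return 20.

638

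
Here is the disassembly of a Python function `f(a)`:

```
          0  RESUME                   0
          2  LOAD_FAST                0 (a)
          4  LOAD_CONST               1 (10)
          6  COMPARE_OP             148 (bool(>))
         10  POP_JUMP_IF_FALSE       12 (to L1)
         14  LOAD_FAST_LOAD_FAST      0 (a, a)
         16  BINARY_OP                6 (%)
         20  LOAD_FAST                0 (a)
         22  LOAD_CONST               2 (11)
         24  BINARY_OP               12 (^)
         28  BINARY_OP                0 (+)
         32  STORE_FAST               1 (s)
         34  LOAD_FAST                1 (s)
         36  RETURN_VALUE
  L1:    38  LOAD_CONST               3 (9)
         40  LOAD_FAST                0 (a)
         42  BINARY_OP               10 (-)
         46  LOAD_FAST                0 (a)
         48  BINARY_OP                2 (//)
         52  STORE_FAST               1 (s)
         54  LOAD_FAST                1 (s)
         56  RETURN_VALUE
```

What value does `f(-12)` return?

-2

LOAD_FAST a → push -12. Stack: [-12]
LOAD_CONST → push 10. Stack: [-12, 10]
COMPARE_OP bool(>) → -12 vs 10 = False. Stack: [False]
POP_JUMP_IF_FALSE → pop False; jump. Stack: []
LOAD_CONST → push 9. Stack: [9]
LOAD_FAST a → push -12. Stack: [9, -12]
BINARY_OP - → 9 - -12 = 21. Stack: [21]
LOAD_FAST a → push -12. Stack: [21, -12]
BINARY_OP // → 21 // -12 = -2. Stack: [-2]
STORE_FAST s → s=-2. Stack: []
LOAD_FAST s → push -2. Stack: [-2]
RETURN_VALUE → return -2.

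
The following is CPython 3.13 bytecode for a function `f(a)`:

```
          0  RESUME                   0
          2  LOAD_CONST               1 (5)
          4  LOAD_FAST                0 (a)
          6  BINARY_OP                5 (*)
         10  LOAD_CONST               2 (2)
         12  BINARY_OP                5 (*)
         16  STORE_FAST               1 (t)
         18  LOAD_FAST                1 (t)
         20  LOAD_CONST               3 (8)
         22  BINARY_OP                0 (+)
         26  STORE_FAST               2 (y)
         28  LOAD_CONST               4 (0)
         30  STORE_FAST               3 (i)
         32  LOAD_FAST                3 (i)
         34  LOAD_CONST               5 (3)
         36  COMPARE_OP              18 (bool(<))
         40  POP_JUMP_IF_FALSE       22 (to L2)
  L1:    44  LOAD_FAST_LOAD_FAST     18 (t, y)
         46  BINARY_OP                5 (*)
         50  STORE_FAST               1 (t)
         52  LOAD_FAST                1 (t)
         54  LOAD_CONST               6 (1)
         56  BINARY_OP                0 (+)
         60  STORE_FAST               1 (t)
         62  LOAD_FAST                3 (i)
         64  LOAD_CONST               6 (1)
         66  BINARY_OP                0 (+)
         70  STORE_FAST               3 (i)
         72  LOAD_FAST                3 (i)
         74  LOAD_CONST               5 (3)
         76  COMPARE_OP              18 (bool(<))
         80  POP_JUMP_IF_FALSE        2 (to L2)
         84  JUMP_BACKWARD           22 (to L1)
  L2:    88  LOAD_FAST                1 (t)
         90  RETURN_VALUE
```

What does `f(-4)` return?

1311713

LOAD_CONST → push 5
LOAD_FAST a → push -4
BINARY_OP * → 5 * -4 = -20
LOAD_CONST → push 2
BINARY_OP * → -20 * 2 = -40
STORE_FAST t → t=-40
LOAD_FAST t → push -40
LOAD_CONST → push 8
BINARY_OP + → -40 + 8 = -32
STORE_FAST y → y=-32
LOAD_CONST → push 0
STORE_FAST i → i=0
LOAD_FAST i → push 0
LOAD_CONST → push 3
COMPARE_OP bool(<) → 0 vs 3 = True
POP_JUMP_IF_FALSE → pop True; no jump
LOAD_FAST_LOAD_FAST t,y → push -40,-32
BINARY_OP * → -40 * -32 = 1280
STORE_FAST t → t=1280
LOAD_FAST t → push 1280
LOAD_CONST → push 1
BINARY_OP + → 1280 + 1 = 1281
STORE_FAST t → t=1281
LOAD_FAST i → push 0
LOAD_CONST → push 1
BINARY_OP + → 0 + 1 = 1
STORE_FAST i → i=1
LOAD_FAST i → push 1
LOAD_CONST → push 3
COMPARE_OP bool(<) → 1 vs 3 = True
POP_JUMP_IF_FALSE → pop True; no jump
LOAD_FAST_LOAD_FAST t,y → push 1281,-32
BINARY_OP * → 1281 * -32 = -40992
STORE_FAST t → t=-40992
LOAD_FAST t → push -40992
LOAD_CONST → push 1
BINARY_OP + → -40992 + 1 = -40991
STORE_FAST t → t=-40991
LOAD_FAST i → push 1
LOAD_CONST → push 1
BINARY_OP + → 1 + 1 = 2
STORE_FAST i → i=2
LOAD_FAST i → push 2
LOAD_CONST → push 3
COMPARE_OP bool(<) → 2 vs 3 = True
POP_JUMP_IF_FALSE → pop True; no jump
LOAD_FAST_LOAD_FAST t,y → push -40991,-32
BINARY_OP * → -40991 * -32 = 1311712
STORE_FAST t → t=1311712
LOAD_FAST t → push 1311712
LOAD_CONST → push 1
BINARY_OP + → 1311712 + 1 = 1311713
STORE_FAST t → t=1311713
LOAD_FAST i → push 2
LOAD_CONST → push 1
BINARY_OP + → 2 + 1 = 3
STORE_FAST i → i=3
LOAD_FAST i → push 3
LOAD_CONST → push 3
COMPARE_OP bool(<) → 3 vs 3 = False
POP_JUMP_IF_FALSE → pop False; jump
LOAD_FAST t → push 1311713
RETURN_VALUE → return 1311713.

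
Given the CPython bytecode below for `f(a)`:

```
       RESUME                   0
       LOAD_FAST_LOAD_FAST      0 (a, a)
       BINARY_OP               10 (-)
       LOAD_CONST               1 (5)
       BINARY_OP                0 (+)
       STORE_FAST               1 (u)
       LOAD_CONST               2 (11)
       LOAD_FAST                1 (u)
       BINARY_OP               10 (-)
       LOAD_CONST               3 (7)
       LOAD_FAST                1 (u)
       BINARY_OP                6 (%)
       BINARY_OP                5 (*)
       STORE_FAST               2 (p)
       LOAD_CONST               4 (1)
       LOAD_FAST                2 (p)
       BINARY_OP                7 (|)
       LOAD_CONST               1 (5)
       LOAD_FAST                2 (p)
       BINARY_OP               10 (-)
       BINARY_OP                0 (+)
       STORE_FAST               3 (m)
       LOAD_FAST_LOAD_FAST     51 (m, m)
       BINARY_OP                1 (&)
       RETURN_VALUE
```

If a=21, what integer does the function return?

6

LOAD_FAST_LOAD_FAST a,a → push 21,21. Stack: [21, 21]
BINARY_OP - → 21 - 21 = 0. Stack: [0]
LOAD_CONST → push 5. Stack: [0, 5]
BINARY_OP + → 0 + 5 = 5. Stack: [5]
STORE_FAST u → u=5. Stack: []
LOAD_CONST → push 11. Stack: [11]
LOAD_FAST u → push 5. Stack: [11, 5]
BINARY_OP - → 11 - 5 = 6. Stack: [6]
LOAD_CONST → push 7. Stack: [6, 7]
LOAD_FAST u → push 5. Stack: [6, 7, 5]
BINARY_OP % → 7 % 5 = 2. Stack: [6, 2]
BINARY_OP * → 6 * 2 = 12. Stack: [12]
STORE_FAST p → p=12. Stack: []
LOAD_CONST → push 1. Stack: [1]
LOAD_FAST p → push 12. Stack: [1, 12]
BINARY_OP | → 1 | 12 = 13. Stack: [13]
LOAD_CONST → push 5. Stack: [13, 5]
LOAD_FAST p → push 12. Stack: [13, 5, 12]
BINARY_OP - → 5 - 12 = -7. Stack: [13, -7]
BINARY_OP + → 13 + -7 = 6. Stack: [6]
STORE_FAST m → m=6. Stack: []
LOAD_FAST_LOAD_FAST m,m → push 6,6. Stack: [6, 6]
BINARY_OP & → 6 & 6 = 6. Stack: [6]
RETURN_VALUE → return 6.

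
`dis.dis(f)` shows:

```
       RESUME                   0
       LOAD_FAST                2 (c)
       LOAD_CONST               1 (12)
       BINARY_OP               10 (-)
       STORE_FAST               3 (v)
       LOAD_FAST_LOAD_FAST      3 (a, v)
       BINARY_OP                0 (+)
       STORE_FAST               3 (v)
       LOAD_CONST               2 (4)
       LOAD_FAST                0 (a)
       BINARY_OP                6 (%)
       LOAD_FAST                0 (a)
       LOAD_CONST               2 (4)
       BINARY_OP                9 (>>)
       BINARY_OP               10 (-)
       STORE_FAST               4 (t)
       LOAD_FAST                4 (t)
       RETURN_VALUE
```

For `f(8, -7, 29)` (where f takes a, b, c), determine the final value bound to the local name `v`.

LOAD_FAST c → push 29. Stack: [29]
LOAD_CONST → push 12. Stack: [29, 12]
BINARY_OP - → 29 - 12 = 17. Stack: [17]
STORE_FAST v → v=17. Stack: []
LOAD_FAST_LOAD_FAST a,v → push 8,17. Stack: [8, 17]
BINARY_OP + → 8 + 17 = 25. Stack: [25]
STORE_FAST v → v=25. Stack: []
LOAD_CONST → push 4. Stack: [4]
LOAD_FAST a → push 8. Stack: [4, 8]
BINARY_OP % → 4 % 8 = 4. Stack: [4]
LOAD_FAST a → push 8. Stack: [4, 8]
LOAD_CONST → push 4. Stack: [4, 8, 4]
BINARY_OP >> → 8 >> 4 = 0. Stack: [4, 0]
BINARY_OP - → 4 - 0 = 4. Stack: [4]
STORE_FAST t → t=4. Stack: []
LOAD_FAST t → push 4. Stack: [4]
RETURN_VALUE → return 4.

25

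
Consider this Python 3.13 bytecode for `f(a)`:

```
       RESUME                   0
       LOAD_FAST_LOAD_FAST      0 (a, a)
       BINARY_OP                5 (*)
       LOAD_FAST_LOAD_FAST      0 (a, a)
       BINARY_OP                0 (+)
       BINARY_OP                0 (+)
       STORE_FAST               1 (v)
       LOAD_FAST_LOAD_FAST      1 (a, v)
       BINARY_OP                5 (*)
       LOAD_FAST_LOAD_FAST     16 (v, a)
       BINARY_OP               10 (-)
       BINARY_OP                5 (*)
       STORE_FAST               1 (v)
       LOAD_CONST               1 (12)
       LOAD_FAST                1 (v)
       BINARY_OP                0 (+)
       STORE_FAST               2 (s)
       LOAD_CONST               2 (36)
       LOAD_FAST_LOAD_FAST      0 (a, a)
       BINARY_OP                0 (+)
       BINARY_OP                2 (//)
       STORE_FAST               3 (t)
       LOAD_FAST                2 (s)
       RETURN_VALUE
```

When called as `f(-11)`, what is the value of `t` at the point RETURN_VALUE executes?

LOAD_FAST_LOAD_FAST a,a → push -11,-11. Stack: [-11, -11]
BINARY_OP * → -11 * -11 = 121. Stack: [121]
LOAD_FAST_LOAD_FAST a,a → push -11,-11. Stack: [121, -11, -11]
BINARY_OP + → -11 + -11 = -22. Stack: [121, -22]
BINARY_OP + → 121 + -22 = 99. Stack: [99]
STORE_FAST v → v=99. Stack: []
LOAD_FAST_LOAD_FAST a,v → push -11,99. Stack: [-11, 99]
BINARY_OP * → -11 * 99 = -1089. Stack: [-1089]
LOAD_FAST_LOAD_FAST v,a → push 99,-11. Stack: [-1089, 99, -11]
BINARY_OP - → 99 - -11 = 110. Stack: [-1089, 110]
BINARY_OP * → -1089 * 110 = -119790. Stack: [-119790]
STORE_FAST v → v=-119790. Stack: []
LOAD_CONST → push 12. Stack: [12]
LOAD_FAST v → push -119790. Stack: [12, -119790]
BINARY_OP + → 12 + -119790 = -119778. Stack: [-119778]
STORE_FAST s → s=-119778. Stack: []
LOAD_CONST → push 36. Stack: [36]
LOAD_FAST_LOAD_FAST a,a → push -11,-11. Stack: [36, -11, -11]
BINARY_OP + → -11 + -11 = -22. Stack: [36, -22]
BINARY_OP // → 36 // -22 = -2. Stack: [-2]
STORE_FAST t → t=-2. Stack: []
LOAD_FAST s → push -119778. Stack: [-119778]
RETURN_VALUE → return -119778.

-2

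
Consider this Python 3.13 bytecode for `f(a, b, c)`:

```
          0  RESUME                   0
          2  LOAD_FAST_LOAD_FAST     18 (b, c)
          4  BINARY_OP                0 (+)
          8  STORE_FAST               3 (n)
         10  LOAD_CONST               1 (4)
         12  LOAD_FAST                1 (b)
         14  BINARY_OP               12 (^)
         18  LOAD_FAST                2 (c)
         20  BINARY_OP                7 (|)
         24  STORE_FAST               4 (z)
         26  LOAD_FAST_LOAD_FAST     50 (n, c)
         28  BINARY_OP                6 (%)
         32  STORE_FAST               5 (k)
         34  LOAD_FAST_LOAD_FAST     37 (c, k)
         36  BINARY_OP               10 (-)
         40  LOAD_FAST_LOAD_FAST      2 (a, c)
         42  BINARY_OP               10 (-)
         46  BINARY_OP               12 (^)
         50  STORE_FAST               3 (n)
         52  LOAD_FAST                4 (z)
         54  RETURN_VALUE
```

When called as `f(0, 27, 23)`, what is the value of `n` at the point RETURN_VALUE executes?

LOAD_FAST_LOAD_FAST b,c → push 27,23. Stack: [27, 23]
BINARY_OP + → 27 + 23 = 50. Stack: [50]
STORE_FAST n → n=50. Stack: []
LOAD_CONST → push 4. Stack: [4]
LOAD_FAST b → push 27. Stack: [4, 27]
BINARY_OP ^ → 4 ^ 27 = 31. Stack: [31]
LOAD_FAST c → push 23. Stack: [31, 23]
BINARY_OP | → 31 | 23 = 31. Stack: [31]
STORE_FAST z → z=31. Stack: []
LOAD_FAST_LOAD_FAST n,c → push 50,23. Stack: [50, 23]
BINARY_OP % → 50 % 23 = 4. Stack: [4]
STORE_FAST k → k=4. Stack: []
LOAD_FAST_LOAD_FAST c,k → push 23,4. Stack: [23, 4]
BINARY_OP - → 23 - 4 = 19. Stack: [19]
LOAD_FAST_LOAD_FAST a,c → push 0,23. Stack: [19, 0, 23]
BINARY_OP - → 0 - 23 = -23. Stack: [19, -23]
BINARY_OP ^ → 19 ^ -23 = -6. Stack: [-6]
STORE_FAST n → n=-6. Stack: []
LOAD_FAST z → push 31. Stack: [31]
RETURN_VALUE → return 31.

-6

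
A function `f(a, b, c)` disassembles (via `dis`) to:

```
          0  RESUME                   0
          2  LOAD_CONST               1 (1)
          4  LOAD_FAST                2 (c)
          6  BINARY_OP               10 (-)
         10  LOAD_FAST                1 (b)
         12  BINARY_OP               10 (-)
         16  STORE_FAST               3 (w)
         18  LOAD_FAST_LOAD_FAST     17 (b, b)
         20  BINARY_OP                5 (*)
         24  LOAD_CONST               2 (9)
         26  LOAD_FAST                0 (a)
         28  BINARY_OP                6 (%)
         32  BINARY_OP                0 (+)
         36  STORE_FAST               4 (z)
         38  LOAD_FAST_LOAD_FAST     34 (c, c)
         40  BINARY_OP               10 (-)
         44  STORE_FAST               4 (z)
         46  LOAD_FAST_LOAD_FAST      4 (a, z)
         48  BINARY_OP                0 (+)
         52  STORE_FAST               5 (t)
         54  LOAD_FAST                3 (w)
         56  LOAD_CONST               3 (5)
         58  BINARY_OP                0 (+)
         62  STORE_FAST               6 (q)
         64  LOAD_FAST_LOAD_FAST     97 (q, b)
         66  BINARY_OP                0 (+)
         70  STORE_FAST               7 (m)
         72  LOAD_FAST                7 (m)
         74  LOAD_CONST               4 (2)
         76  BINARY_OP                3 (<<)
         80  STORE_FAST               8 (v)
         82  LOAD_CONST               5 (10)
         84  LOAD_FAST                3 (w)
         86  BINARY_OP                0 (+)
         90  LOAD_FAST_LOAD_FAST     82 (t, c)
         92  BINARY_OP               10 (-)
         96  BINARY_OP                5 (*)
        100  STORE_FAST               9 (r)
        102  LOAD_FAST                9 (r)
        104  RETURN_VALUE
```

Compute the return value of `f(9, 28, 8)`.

-25

LOAD_CONST → push 1. Stack: [1]
LOAD_FAST c → push 8. Stack: [1, 8]
BINARY_OP - → 1 - 8 = -7. Stack: [-7]
LOAD_FAST b → push 28. Stack: [-7, 28]
BINARY_OP - → -7 - 28 = -35. Stack: [-35]
STORE_FAST w → w=-35. Stack: []
LOAD_FAST_LOAD_FAST b,b → push 28,28. Stack: [28, 28]
BINARY_OP * → 28 * 28 = 784. Stack: [784]
LOAD_CONST → push 9. Stack: [784, 9]
LOAD_FAST a → push 9. Stack: [784, 9, 9]
BINARY_OP % → 9 % 9 = 0. Stack: [784, 0]
BINARY_OP + → 784 + 0 = 784. Stack: [784]
STORE_FAST z → z=784. Stack: []
LOAD_FAST_LOAD_FAST c,c → push 8,8. Stack: [8, 8]
BINARY_OP - → 8 - 8 = 0. Stack: [0]
STORE_FAST z → z=0. Stack: []
LOAD_FAST_LOAD_FAST a,z → push 9,0. Stack: [9, 0]
BINARY_OP + → 9 + 0 = 9. Stack: [9]
STORE_FAST t → t=9. Stack: []
LOAD_FAST w → push -35. Stack: [-35]
LOAD_CONST → push 5. Stack: [-35, 5]
BINARY_OP + → -35 + 5 = -30. Stack: [-30]
STORE_FAST q → q=-30. Stack: []
LOAD_FAST_LOAD_FAST q,b → push -30,28. Stack: [-30, 28]
BINARY_OP + → -30 + 28 = -2. Stack: [-2]
STORE_FAST m → m=-2. Stack: []
LOAD_FAST m → push -2. Stack: [-2]
LOAD_CONST → push 2. Stack: [-2, 2]
BINARY_OP << → -2 << 2 = -8. Stack: [-8]
STORE_FAST v → v=-8. Stack: []
LOAD_CONST → push 10. Stack: [10]
LOAD_FAST w → push -35. Stack: [10, -35]
BINARY_OP + → 10 + -35 = -25. Stack: [-25]
LOAD_FAST_LOAD_FAST t,c → push 9,8. Stack: [-25, 9, 8]
BINARY_OP - → 9 - 8 = 1. Stack: [-25, 1]
BINARY_OP * → -25 * 1 = -25. Stack: [-25]
STORE_FAST r → r=-25. Stack: []
LOAD_FAST r → push -25. Stack: [-25]
RETURN_VALUE → return -25.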